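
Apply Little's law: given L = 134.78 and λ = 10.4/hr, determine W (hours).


Little's law: L = λW → W = L / λ
= 134.78 / 10.4
= 12.96 hours


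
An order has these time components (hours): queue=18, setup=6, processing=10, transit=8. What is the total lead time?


Lead time = queue + setup + processing + transit
= 18 + 6 + 10 + 8
= 42 hours


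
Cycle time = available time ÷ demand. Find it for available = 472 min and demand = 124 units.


Cycle time = available time / demand
= 472 / 124
= 3.81 min/unit


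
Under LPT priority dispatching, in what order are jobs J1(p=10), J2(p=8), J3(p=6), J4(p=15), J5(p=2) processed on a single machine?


LPT: sort by longest processing time first
  J4: p=15
  J1: p=10
  J2: p=8
  J3: p=6
  J5: p=2
Order: J4 → J1 → J2 → J3 → J5


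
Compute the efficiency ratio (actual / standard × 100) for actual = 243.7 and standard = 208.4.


Efficiency = (actual / standard) × 100
= (243.7 / 208.4) × 100
= 116.9%


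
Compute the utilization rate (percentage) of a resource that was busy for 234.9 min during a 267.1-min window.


Utilization = busy / total × 100
= 234.9 / 267.1 × 100
= 87.9%


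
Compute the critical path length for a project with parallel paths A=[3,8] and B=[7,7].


Path A: 3 + 8 = 11
Path B: 7 + 7 = 14
Critical path = longest = max(11, 14)
= 14 (Path B)


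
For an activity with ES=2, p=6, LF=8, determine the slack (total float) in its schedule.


EF = ES + duration = 2 + 6 = 8
LS = LF - duration = 8 - 6 = 2
Total Float = LF - EF = 8 - 8
(or LS - ES = 2 - 2)
= 0


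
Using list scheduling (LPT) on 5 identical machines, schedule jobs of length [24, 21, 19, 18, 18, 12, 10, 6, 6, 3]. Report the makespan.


Jobs (LPT sorted): [24, 21, 19, 18, 18, 12, 10, 6, 6, 3]
Machines: 5
  J=24 → Machine 1 (load: 0+24=24)
  J=21 → Machine 2 (load: 0+21=21)
  J=19 → Machine 3 (load: 0+19=19)
  J=18 → Machine 4 (load: 0+18=18)
  J=18 → Machine 5 (load: 0+18=18)
  J=12 → Machine 4 (load: 18+12=30)
  J=10 → Machine 5 (load: 18+10=28)
  J=6 → Machine 3 (load: 19+6=25)
  J=6 → Machine 2 (load: 21+6=27)
  J=3 → Machine 1 (load: 24+3=27)
Machine loads: [27, 27, 25, 30, 28]
Makespan = max = 30 time units


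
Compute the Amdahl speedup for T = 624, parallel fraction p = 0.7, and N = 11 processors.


Amdahl's law: T_p = T × ((1-p) + p/N)
= 624 × ((1-0.7) + 0.7/11)
= 624 × (0.30 + 0.0636)
= 624 × 0.3636
= 226.91
Speedup = 624/226.91
= 2.75×


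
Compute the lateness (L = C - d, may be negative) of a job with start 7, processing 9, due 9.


Completion = 7 + 9 = 16
Lateness = C - d = 16 - 9
= 7


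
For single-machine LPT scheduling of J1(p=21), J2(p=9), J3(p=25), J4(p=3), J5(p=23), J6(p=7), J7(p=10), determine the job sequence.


LPT: sort by longest processing time first
  J3: p=25
  J5: p=23
  J1: p=21
  J7: p=10
  J2: p=9
  J6: p=7
  J4: p=3
Order: J3 → J5 → J1 → J7 → J2 → J6 → J4


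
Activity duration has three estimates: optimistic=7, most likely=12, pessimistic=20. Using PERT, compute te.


te = (o + 4m + p) / 6
= (7 + 4×12 + 20) / 6
= (7 + 48 + 20) / 6
= 75 / 6
= 12.50


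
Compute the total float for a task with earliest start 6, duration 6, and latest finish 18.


EF = ES + duration = 6 + 6 = 12
LS = LF - duration = 18 - 6 = 12
Total Float = LF - EF = 18 - 12
(or LS - ES = 12 - 6)
= 6


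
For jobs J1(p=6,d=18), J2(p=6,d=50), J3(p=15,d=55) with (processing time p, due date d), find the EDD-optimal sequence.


EDD: sort by earliest due date
  J1: d=18, p=6
  J2: d=50, p=6
  J3: d=55, p=15
Order: J1 → J2 → J3


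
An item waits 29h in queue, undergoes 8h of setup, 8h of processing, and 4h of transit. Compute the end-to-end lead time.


Lead time = queue + setup + processing + transit
= 29 + 8 + 8 + 4
= 49 hours


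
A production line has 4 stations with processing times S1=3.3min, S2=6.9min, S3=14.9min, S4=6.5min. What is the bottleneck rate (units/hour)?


Bottleneck = longest station time
Station times: [3.3, 6.9, 14.9, 6.5]
Max = 14.9 min
Rate = 60 / 14.9
= 4.03 units/hour (bottleneck: 14.9min)


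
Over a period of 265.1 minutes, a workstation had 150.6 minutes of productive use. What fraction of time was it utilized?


Utilization = busy / total × 100
= 150.6 / 265.1 × 100
= 56.8%


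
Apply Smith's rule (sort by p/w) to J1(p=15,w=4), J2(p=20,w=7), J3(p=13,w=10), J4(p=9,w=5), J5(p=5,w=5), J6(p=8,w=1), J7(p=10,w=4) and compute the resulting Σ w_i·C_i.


WSPT order (by p/w): J5 → J3 → J4 → J7 → J2 → J1 → J6
  J5: C=5, w·C=5×5=25
  J3: C=18, w·C=10×18=180
  J4: C=27, w·C=5×27=135
  J7: C=37, w·C=4×37=148
  J2: C=57, w·C=7×57=399
  J1: C=72, w·C=4×72=288
  J6: C=80, w·C=1×80=80
Σ w·C = 1255
= 1255


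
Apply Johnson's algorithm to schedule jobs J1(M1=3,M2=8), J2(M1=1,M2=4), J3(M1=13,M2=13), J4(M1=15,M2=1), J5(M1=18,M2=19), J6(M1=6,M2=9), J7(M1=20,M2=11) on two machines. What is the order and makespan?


Johnson's rule:
Group 1 (M1≤M2, sort by M1): ['J2', 'J1', 'J6', 'J3', 'J5']
Group 2 (M1>M2, sort desc M2): ['J7', 'J4']
Sequence: J2 → J1 → J6 → J3 → J5 → J7 → J4
Makespan calculation:
  J2: M1 done=1, M2 done=5
  J1: M1 done=4, M2 done=13
  J6: M1 done=10, M2 done=22
  J3: M1 done=23, M2 done=36
  J5: M1 done=41, M2 done=60
  J7: M1 done=61, M2 done=72
  J4: M1 done=76, M2 done=77
= Sequence: J2 → J1 → J6 → J3 → J5 → J7 → J4, Makespan: 77


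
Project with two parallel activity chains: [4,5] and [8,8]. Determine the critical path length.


Path A: 4 + 5 = 9
Path B: 8 + 8 = 16
Critical path = longest = max(9, 16)
= 16 (Path B)


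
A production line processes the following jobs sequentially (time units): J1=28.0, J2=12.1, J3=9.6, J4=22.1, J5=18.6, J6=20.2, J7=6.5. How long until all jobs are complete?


Sequential makespan: sum all processing times
= 28.0 + 12.1 + 9.6 + 22.1 + 18.6 + 20.2 + 6.5
= 117.1 time units


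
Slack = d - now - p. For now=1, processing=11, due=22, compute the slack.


Slack = due - current_time - processing
= 22 - 1 - 11
= 10


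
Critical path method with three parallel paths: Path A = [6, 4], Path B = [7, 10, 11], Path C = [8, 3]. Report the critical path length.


Path A: 6 + 4 = 10
Path B: 7 + 10 + 11 = 28
Path C: 8 + 3 = 11
Critical path = longest = max(10, 28, 11)
= 28 (Path B)


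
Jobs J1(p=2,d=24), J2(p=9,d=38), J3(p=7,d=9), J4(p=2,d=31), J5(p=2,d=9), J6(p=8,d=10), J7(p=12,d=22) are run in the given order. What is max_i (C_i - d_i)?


Lateness per job (L = C - d):
  J1: C=2, d=24, L=-22
  J2: C=11, d=38, L=-27
  J3: C=18, d=9, L=9
  J4: C=20, d=31, L=-11
  J5: C=22, d=9, L=13
  J6: C=30, d=10, L=20
  J7: C=42, d=22, L=20
Lmax = max(-22, -27, 9, -11, 13, 20, 20)
= 20


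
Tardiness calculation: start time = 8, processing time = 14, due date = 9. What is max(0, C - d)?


Completion = start + processing = 8 + 14 = 22
Tardiness = max(0, C - d) = max(0, 22 - 9)
= max(0, 13)
= 13


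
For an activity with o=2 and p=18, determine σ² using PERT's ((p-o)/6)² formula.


σ² = ((p - o) / 6)² = (p - o)² / 36
= (18 - 2)² / 36
= 16² / 36
= 256 / 36
= 7.1111


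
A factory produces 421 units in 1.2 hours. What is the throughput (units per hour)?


Throughput = units / time
= 421 / 1.2
= 350.8 units/hour


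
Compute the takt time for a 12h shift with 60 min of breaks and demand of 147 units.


Available = 12×60 - 60 = 660 min
Takt time = 660 / 147
= 4.49 min/unit


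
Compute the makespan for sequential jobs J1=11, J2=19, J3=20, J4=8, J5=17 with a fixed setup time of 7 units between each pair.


Makespan = Σ processing + (n-1) × setup
= (11 + 19 + 20 + 8 + 17) + (5-1)×7
= 75 + 28
= 103 time units


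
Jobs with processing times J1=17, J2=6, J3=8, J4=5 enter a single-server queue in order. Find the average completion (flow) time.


Completion times:
  J1: completes at 17
  J2: completes at 23
  J3: completes at 31
  J4: completes at 36
Sum = 107
Average = 107/4
= 26.75


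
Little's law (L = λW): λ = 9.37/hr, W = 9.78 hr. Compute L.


Little's law: L = λ × W
= 9.37 × 9.78
= 91.64


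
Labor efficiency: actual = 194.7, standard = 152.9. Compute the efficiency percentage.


Efficiency = (actual / standard) × 100
= (194.7 / 152.9) × 100
= 127.3%


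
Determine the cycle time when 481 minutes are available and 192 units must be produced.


Cycle time = available time / demand
= 481 / 192
= 2.51 min/unit


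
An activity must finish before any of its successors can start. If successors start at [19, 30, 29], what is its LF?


LF = min of all successor start times
Successors start at: [19, 30, 29]
LF = min(19, 30, 29)
= 19


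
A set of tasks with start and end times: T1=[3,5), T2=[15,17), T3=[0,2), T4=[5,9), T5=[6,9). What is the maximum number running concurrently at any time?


Check each time point for overlaps:
  t=6: 2 tasks active (T4, T5)
Max concurrent = 2


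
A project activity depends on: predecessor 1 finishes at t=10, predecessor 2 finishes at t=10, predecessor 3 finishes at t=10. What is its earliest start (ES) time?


ES = max of all predecessor completion times
Predecessors: [10, 10, 10]
ES = max(10, 10, 10)
= 10


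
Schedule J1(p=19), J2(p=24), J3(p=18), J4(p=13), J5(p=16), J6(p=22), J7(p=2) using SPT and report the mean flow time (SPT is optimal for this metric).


SPT order: J7 → J4 → J5 → J3 → J1 → J6 → J2
Completion times:
  J7: C=2
  J4: C=15
  J5: C=31
  J3: C=49
  J1: C=68
  J6: C=90
  J2: C=114
Sum = 369, n = 7
Mean flow = 369/7
= 52.71


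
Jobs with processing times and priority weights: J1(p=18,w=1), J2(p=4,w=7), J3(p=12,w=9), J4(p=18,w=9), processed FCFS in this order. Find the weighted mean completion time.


Completion times:
  J1: C=18, w×C=1×18=18
  J2: C=22, w×C=7×22=154
  J3: C=34, w×C=9×34=306
  J4: C=52, w×C=9×52=468
Sum w×C = 946
Sum w = 26
Weighted avg = 946/26
= 36.38


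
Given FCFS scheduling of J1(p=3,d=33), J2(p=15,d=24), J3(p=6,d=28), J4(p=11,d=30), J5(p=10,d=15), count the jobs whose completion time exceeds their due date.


Completion vs due date:
  J1: C=3, d=33 → on time
  J2: C=18, d=24 → on time
  J3: C=24, d=28 → on time
  J4: C=35, d=30 → TARDY
  J5: C=45, d=15 → TARDY
Tardy jobs: J4, J5
Count = 2


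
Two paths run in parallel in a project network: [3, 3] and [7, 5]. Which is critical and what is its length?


Path A: 3 + 3 = 6
Path B: 7 + 5 = 12
Critical path = longest = max(6, 12)
= 12 (Path B)


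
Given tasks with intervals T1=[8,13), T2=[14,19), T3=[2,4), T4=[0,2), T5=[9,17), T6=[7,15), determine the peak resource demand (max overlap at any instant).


Check each time point for overlaps:
  t=9: 3 tasks active (T1, T5, T6)
Max concurrent = 3


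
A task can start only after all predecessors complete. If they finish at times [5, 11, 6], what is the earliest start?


ES = max of all predecessor completion times
Predecessors: [5, 11, 6]
ES = max(5, 11, 6)
= 11


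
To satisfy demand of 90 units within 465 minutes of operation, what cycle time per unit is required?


Cycle time = available time / demand
= 465 / 90
= 5.17 min/unit


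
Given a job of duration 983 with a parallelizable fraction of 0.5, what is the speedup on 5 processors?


Amdahl's law: T_p = T × ((1-p) + p/N)
= 983 × ((1-0.5) + 0.5/5)
= 983 × (0.50 + 0.1000)
= 983 × 0.6000
= 589.80
Speedup = 983/589.80
= 1.67×


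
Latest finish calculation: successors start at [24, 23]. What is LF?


LF = min of all successor start times
Successors start at: [24, 23]
LF = min(24, 23)
= 23


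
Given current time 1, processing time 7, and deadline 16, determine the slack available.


Slack = due - current_time - processing
= 16 - 1 - 7
= 8


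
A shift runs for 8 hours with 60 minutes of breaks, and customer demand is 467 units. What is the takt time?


Available = 8×60 - 60 = 420 min
Takt time = 420 / 467
= 0.90 min/unit


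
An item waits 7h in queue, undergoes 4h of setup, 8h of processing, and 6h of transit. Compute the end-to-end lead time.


Lead time = queue + setup + processing + transit
= 7 + 4 + 8 + 6
= 25 hours


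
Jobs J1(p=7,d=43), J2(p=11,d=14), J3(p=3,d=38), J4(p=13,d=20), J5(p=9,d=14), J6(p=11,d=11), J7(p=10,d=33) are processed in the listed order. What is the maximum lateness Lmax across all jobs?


Lateness per job (L = C - d):
  J1: C=7, d=43, L=-36
  J2: C=18, d=14, L=4
  J3: C=21, d=38, L=-17
  J4: C=34, d=20, L=14
  J5: C=43, d=14, L=29
  J6: C=54, d=11, L=43
  J7: C=64, d=33, L=31
Lmax = max(-36, 4, -17, 14, 29, 43, 31)
= 43


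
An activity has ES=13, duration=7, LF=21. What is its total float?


EF = ES + duration = 13 + 7 = 20
LS = LF - duration = 21 - 7 = 14
Total Float = LF - EF = 21 - 20
(or LS - ES = 14 - 13)
= 1


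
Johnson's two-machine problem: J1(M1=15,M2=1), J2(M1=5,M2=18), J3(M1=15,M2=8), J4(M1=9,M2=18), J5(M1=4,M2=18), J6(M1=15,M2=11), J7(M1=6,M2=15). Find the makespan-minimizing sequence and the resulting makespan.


Johnson's rule:
Group 1 (M1≤M2, sort by M1): ['J5', 'J2', 'J7', 'J4']
Group 2 (M1>M2, sort desc M2): ['J6', 'J3', 'J1']
Sequence: J5 → J2 → J7 → J4 → J6 → J3 → J1
Makespan calculation:
  J5: M1 done=4, M2 done=22
  J2: M1 done=9, M2 done=40
  J7: M1 done=15, M2 done=55
  J4: M1 done=24, M2 done=73
  J6: M1 done=39, M2 done=84
  J3: M1 done=54, M2 done=92
  J1: M1 done=69, M2 done=93
= Sequence: J5 → J2 → J7 → J4 → J6 → J3 → J1, Makespan: 93


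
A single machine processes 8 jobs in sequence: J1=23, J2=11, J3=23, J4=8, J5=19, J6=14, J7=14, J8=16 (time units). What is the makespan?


Sequential makespan: sum all processing times
= 23 + 11 + 23 + 8 + 19 + 14 + 14 + 16
= 128 time units


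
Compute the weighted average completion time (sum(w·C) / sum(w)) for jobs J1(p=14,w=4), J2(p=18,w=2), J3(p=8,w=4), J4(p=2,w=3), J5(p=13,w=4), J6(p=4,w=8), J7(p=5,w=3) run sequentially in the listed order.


Completion times:
  J1: C=14, w×C=4×14=56
  J2: C=32, w×C=2×32=64
  J3: C=40, w×C=4×40=160
  J4: C=42, w×C=3×42=126
  J5: C=55, w×C=4×55=220
  J6: C=59, w×C=8×59=472
  J7: C=64, w×C=3×64=192
Sum w×C = 1290
Sum w = 28
Weighted avg = 1290/28
= 46.07


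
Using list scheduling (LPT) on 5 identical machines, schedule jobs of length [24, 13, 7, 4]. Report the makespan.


Jobs (LPT sorted): [24, 13, 7, 4]
Machines: 5
  J=24 → Machine 1 (load: 0+24=24)
  J=13 → Machine 2 (load: 0+13=13)
  J=7 → Machine 3 (load: 0+7=7)
  J=4 → Machine 4 (load: 0+4=4)
Machine loads: [24, 13, 7, 4, 0]
Makespan = max = 24 time units


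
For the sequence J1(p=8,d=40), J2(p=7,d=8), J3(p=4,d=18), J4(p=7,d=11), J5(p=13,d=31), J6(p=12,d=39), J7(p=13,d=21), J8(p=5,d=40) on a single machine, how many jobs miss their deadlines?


Completion vs due date:
  J1: C=8, d=40 → on time
  J2: C=15, d=8 → TARDY
  J3: C=19, d=18 → TARDY
  J4: C=26, d=11 → TARDY
  J5: C=39, d=31 → TARDY
  J6: C=51, d=39 → TARDY
  J7: C=64, d=21 → TARDY
  J8: C=69, d=40 → TARDY
Tardy jobs: J2, J3, J4, J5, J6, J7, J8
Count = 7


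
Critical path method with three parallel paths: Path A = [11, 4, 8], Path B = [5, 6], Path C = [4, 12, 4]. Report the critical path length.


Path A: 11 + 4 + 8 = 23
Path B: 5 + 6 = 11
Path C: 4 + 12 + 4 = 20
Critical path = longest = max(23, 11, 20)
= 23 (Path A)


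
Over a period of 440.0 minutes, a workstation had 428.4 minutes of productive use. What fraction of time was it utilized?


Utilization = busy / total × 100
= 428.4 / 440.0 × 100
= 97.4%


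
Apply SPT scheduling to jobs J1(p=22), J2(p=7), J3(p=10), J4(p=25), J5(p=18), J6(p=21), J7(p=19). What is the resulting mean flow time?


SPT order: J2 → J3 → J5 → J7 → J6 → J1 → J4
Completion times:
  J2: C=7
  J3: C=17
  J5: C=35
  J7: C=54
  J6: C=75
  J1: C=97
  J4: C=122
Sum = 407, n = 7
Mean flow = 407/7
= 58.14


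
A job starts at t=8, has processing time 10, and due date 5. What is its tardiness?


Completion = start + processing = 8 + 10 = 18
Tardiness = max(0, C - d) = max(0, 18 - 5)
= max(0, 13)
= 13


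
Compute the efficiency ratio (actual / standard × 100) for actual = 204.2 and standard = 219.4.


Efficiency = (actual / standard) × 100
= (204.2 / 219.4) × 100
= 93.1%


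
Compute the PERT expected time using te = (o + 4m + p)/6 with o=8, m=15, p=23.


te = (o + 4m + p) / 6
= (8 + 4×15 + 23) / 6
= (8 + 60 + 23) / 6
= 91 / 6
= 15.17


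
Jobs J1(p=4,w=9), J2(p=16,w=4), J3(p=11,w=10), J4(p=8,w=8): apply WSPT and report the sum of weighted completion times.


WSPT order (by p/w): J1 → J4 → J3 → J2
  J1: C=4, w·C=9×4=36
  J4: C=12, w·C=8×12=96
  J3: C=23, w·C=10×23=230
  J2: C=39, w·C=4×39=156
Σ w·C = 518
= 518


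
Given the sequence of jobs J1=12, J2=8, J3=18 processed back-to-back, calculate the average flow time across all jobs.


Completion times:
  J1: completes at 12
  J2: completes at 20
  J3: completes at 38
Sum = 70
Average = 70/3
= 23.33


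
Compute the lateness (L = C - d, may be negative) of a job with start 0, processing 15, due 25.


Completion = 0 + 15 = 15
Lateness = C - d = 15 - 25
= -10


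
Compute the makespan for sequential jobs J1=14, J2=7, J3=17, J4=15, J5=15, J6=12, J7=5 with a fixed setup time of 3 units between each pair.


Makespan = Σ processing + (n-1) × setup
= (14 + 7 + 17 + 15 + 15 + 12 + 5) + (7-1)×3
= 85 + 18
= 103 time units


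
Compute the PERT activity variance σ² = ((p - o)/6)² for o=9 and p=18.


σ² = ((p - o) / 6)² = (p - o)² / 36
= (18 - 9)² / 36
= 9² / 36
= 81 / 36
= 2.2500


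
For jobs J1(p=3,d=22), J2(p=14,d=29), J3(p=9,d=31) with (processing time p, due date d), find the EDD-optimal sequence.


EDD: sort by earliest due date
  J1: d=22, p=3
  J2: d=29, p=14
  J3: d=31, p=9
Order: J1 → J2 → J3


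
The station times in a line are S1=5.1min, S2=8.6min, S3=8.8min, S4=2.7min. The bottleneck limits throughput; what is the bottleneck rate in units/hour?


Bottleneck = longest station time
Station times: [5.1, 8.6, 8.8, 2.7]
Max = 8.8 min
Rate = 60 / 8.8
= 6.82 units/hour (bottleneck: 8.8min)


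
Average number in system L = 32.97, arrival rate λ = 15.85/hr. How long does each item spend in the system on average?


Little's law: L = λW → W = L / λ
= 32.97 / 15.85
= 2.08 hours


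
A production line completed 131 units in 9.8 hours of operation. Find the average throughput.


Throughput = units / time
= 131 / 9.8
= 13.4 units/hour


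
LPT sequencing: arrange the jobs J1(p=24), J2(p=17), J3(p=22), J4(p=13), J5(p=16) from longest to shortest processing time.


LPT: sort by longest processing time first
  J1: p=24
  J3: p=22
  J2: p=17
  J5: p=16
  J4: p=13
Order: J1 → J3 → J2 → J5 → J4


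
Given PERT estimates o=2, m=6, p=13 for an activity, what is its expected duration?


te = (o + 4m + p) / 6
= (2 + 4×6 + 13) / 6
= (2 + 24 + 13) / 6
= 39 / 6
= 6.50


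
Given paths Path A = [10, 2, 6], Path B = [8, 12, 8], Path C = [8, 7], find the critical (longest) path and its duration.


Path A: 10 + 2 + 6 = 18
Path B: 8 + 12 + 8 = 28
Path C: 8 + 7 = 15
Critical path = longest = max(18, 28, 15)
= 28 (Path B)


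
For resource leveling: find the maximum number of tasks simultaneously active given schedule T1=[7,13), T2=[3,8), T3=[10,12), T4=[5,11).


Check each time point for overlaps:
  t=7: 3 tasks active (T1, T2, T4)
Max concurrent = 3


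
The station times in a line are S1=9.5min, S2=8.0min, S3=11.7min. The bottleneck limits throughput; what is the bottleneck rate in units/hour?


Bottleneck = longest station time
Station times: [9.5, 8.0, 11.7]
Max = 11.7 min
Rate = 60 / 11.7
= 5.13 units/hour (bottleneck: 11.7min)


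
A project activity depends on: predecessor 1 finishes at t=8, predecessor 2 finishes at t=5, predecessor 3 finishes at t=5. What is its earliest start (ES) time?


ES = max of all predecessor completion times
Predecessors: [8, 5, 5]
ES = max(8, 5, 5)
= 8


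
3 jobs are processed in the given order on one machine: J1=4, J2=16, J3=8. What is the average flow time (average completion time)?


Completion times:
  J1: completes at 4
  J2: completes at 20
  J3: completes at 28
Sum = 52
Average = 52/3
= 17.33


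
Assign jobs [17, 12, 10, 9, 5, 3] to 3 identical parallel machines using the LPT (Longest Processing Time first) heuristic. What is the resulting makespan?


Jobs (LPT sorted): [17, 12, 10, 9, 5, 3]
Machines: 3
  J=17 → Machine 1 (load: 0+17=17)
  J=12 → Machine 2 (load: 0+12=12)
  J=10 → Machine 3 (load: 0+10=10)
  J=9 → Machine 3 (load: 10+9=19)
  J=5 → Machine 2 (load: 12+5=17)
  J=3 → Machine 1 (load: 17+3=20)
Machine loads: [20, 17, 19]
Makespan = max = 20 time units


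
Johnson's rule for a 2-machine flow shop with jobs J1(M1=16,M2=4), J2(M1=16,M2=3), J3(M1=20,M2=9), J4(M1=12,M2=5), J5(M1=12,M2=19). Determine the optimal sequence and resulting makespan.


Johnson's rule:
Group 1 (M1≤M2, sort by M1): ['J5']
Group 2 (M1>M2, sort desc M2): ['J3', 'J4', 'J1', 'J2']
Sequence: J5 → J3 → J4 → J1 → J2
Makespan calculation:
  J5: M1 done=12, M2 done=31
  J3: M1 done=32, M2 done=41
  J4: M1 done=44, M2 done=49
  J1: M1 done=60, M2 done=64
  J2: M1 done=76, M2 done=79
= Sequence: J5 → J3 → J4 → J1 → J2, Makespan: 79


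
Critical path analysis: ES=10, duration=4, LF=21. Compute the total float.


EF = ES + duration = 10 + 4 = 14
LS = LF - duration = 21 - 4 = 17
Total Float = LF - EF = 21 - 14
(or LS - ES = 17 - 10)
= 7


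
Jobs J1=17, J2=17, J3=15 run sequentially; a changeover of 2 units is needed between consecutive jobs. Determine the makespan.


Makespan = Σ processing + (n-1) × setup
= (17 + 17 + 15) + (3-1)×2
= 49 + 4
= 53 time units


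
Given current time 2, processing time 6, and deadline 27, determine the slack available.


Slack = due - current_time - processing
= 27 - 2 - 6
= 19


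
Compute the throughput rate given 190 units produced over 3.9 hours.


Throughput = units / time
= 190 / 3.9
= 48.7 units/hour


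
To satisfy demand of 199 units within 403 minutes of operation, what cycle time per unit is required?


Cycle time = available time / demand
= 403 / 199
= 2.03 min/unit


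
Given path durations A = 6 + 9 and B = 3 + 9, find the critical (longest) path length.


Path A: 6 + 9 = 15
Path B: 3 + 9 = 12
Critical path = longest = max(15, 12)
= 15 (Path A)


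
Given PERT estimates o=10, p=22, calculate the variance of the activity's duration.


σ² = ((p - o) / 6)² = (p - o)² / 36
= (22 - 10)² / 36
= 12² / 36
= 144 / 36
= 4.0000


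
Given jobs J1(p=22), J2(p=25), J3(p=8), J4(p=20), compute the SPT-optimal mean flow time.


SPT order: J3 → J4 → J1 → J2
Completion times:
  J3: C=8
  J4: C=28
  J1: C=50
  J2: C=75
Sum = 161, n = 4
Mean flow = 161/4
= 40.25


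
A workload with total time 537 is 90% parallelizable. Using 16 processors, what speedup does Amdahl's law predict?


Amdahl's law: T_p = T × ((1-p) + p/N)
= 537 × ((1-0.9) + 0.9/16)
= 537 × (0.10 + 0.0563)
= 537 × 0.1562
= 83.91
Speedup = 537/83.91
= 6.40×


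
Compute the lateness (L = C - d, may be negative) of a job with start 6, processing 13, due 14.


Completion = 6 + 13 = 19
Lateness = C - d = 19 - 14
= 5


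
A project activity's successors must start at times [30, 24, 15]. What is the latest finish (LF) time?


LF = min of all successor start times
Successors start at: [30, 24, 15]
LF = min(30, 24, 15)
= 15


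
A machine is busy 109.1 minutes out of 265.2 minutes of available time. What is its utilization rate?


Utilization = busy / total × 100
= 109.1 / 265.2 × 100
= 41.1%


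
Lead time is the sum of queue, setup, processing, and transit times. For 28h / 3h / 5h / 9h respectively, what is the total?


Lead time = queue + setup + processing + transit
= 28 + 3 + 5 + 9
= 45 hours


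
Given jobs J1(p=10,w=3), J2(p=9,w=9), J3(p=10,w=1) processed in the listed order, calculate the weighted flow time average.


Completion times:
  J1: C=10, w×C=3×10=30
  J2: C=19, w×C=9×19=171
  J3: C=29, w×C=1×29=29
Sum w×C = 230
Sum w = 13
Weighted avg = 230/13
= 17.69


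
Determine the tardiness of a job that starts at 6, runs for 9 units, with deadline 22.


Completion = start + processing = 6 + 9 = 15
Tardiness = max(0, C - d) = max(0, 15 - 22)
= max(0, -7)
= 0


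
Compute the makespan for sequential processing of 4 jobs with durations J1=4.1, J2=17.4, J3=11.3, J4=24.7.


Sequential makespan: sum all processing times
= 4.1 + 17.4 + 11.3 + 24.7
= 57.5 time units


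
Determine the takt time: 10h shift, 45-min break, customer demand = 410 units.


Available = 10×60 - 45 = 555 min
Takt time = 555 / 410
= 1.35 min/unit


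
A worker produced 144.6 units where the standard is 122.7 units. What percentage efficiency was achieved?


Efficiency = (actual / standard) × 100
= (144.6 / 122.7) × 100
= 117.8%


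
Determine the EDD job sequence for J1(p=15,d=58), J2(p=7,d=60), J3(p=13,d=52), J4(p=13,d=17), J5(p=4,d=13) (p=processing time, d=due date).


EDD: sort by earliest due date
  J5: d=13, p=4
  J4: d=17, p=13
  J3: d=52, p=13
  J1: d=58, p=15
  J2: d=60, p=7
Order: J5 → J4 → J3 → J1 → J2


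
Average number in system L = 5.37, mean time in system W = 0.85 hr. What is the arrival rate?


Little's law: L = λW → λ = L / W
= 5.37 / 0.85
= 6.32 per hour


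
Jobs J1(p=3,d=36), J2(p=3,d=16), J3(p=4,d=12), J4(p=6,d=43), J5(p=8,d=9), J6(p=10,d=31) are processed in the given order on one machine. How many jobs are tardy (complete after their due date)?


Completion vs due date:
  J1: C=3, d=36 → on time
  J2: C=6, d=16 → on time
  J3: C=10, d=12 → on time
  J4: C=16, d=43 → on time
  J5: C=24, d=9 → TARDY
  J6: C=34, d=31 → TARDY
Tardy jobs: J5, J6
Count = 2


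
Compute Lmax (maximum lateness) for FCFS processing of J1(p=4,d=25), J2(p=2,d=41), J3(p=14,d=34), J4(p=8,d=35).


Lateness per job (L = C - d):
  J1: C=4, d=25, L=-21
  J2: C=6, d=41, L=-35
  J3: C=20, d=34, L=-14
  J4: C=28, d=35, L=-7
Lmax = max(-21, -35, -14, -7)
= -7


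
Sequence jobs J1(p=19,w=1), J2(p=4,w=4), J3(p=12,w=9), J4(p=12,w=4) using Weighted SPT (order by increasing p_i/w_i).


WSPT (Smith's rule): sort by p/w ascending
  J2: p/w = 4/4 = 1.000
  J3: p/w = 12/9 = 1.333
  J4: p/w = 12/4 = 3.000
  J1: p/w = 19/1 = 19.000
Order: J2 → J3 → J4 → J1


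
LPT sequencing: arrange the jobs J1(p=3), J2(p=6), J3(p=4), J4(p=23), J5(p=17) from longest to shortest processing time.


LPT: sort by longest processing time first
  J4: p=23
  J5: p=17
  J2: p=6
  J3: p=4
  J1: p=3
Order: J4 → J5 → J2 → J3 → J1


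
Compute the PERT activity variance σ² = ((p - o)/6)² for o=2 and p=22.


σ² = ((p - o) / 6)² = (p - o)² / 36
= (22 - 2)² / 36
= 20² / 36
= 400 / 36
= 11.1111


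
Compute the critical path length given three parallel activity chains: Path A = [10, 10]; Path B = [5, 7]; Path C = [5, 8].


Path A: 10 + 10 = 20
Path B: 5 + 7 = 12
Path C: 5 + 8 = 13
Critical path = longest = max(20, 12, 13)
= 20 (Path A)


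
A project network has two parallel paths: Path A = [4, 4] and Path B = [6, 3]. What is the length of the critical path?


Path A: 4 + 4 = 8
Path B: 6 + 3 = 9
Critical path = longest = max(8, 9)
= 9 (Path B)


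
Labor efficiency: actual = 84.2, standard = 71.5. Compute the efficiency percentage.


Efficiency = (actual / standard) × 100
= (84.2 / 71.5) × 100
= 117.8%


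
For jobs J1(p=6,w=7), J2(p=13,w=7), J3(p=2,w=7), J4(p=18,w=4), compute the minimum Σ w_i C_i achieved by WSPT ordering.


WSPT order (by p/w): J3 → J1 → J2 → J4
  J3: C=2, w·C=7×2=14
  J1: C=8, w·C=7×8=56
  J2: C=21, w·C=7×21=147
  J4: C=39, w·C=4×39=156
Σ w·C = 373
= 373


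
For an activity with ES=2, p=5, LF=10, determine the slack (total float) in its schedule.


EF = ES + duration = 2 + 5 = 7
LS = LF - duration = 10 - 5 = 5
Total Float = LF - EF = 10 - 7
(or LS - ES = 5 - 2)
= 3


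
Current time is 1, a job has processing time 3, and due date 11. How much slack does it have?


Slack = due - current_time - processing
= 11 - 1 - 3
= 7


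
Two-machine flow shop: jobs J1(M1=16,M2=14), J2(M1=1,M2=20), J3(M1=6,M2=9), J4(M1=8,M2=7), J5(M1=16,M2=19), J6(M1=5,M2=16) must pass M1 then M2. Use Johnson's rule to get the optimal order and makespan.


Johnson's rule:
Group 1 (M1≤M2, sort by M1): ['J2', 'J6', 'J3', 'J5']
Group 2 (M1>M2, sort desc M2): ['J1', 'J4']
Sequence: J2 → J6 → J3 → J5 → J1 → J4
Makespan calculation:
  J2: M1 done=1, M2 done=21
  J6: M1 done=6, M2 done=37
  J3: M1 done=12, M2 done=46
  J5: M1 done=28, M2 done=65
  J1: M1 done=44, M2 done=79
  J4: M1 done=52, M2 done=86
= Sequence: J2 → J6 → J3 → J5 → J1 → J4, Makespan: 86


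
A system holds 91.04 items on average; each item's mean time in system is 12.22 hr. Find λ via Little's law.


Little's law: L = λW → λ = L / W
= 91.04 / 12.22
= 7.45 per hour


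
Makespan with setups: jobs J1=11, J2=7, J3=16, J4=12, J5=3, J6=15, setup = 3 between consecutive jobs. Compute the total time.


Makespan = Σ processing + (n-1) × setup
= (11 + 7 + 16 + 12 + 3 + 15) + (6-1)×3
= 64 + 15
= 79 time units


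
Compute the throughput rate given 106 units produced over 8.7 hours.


Throughput = units / time
= 106 / 8.7
= 12.2 units/hour


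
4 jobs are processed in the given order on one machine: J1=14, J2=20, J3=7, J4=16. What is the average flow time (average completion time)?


Completion times:
  J1: completes at 14
  J2: completes at 34
  J3: completes at 41
  J4: completes at 57
Sum = 146
Average = 146/4
= 36.50


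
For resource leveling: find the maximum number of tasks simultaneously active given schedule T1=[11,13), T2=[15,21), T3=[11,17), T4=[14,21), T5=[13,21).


Check each time point for overlaps:
  t=15: 4 tasks active (T2, T3, T4, T5)
Max concurrent = 4


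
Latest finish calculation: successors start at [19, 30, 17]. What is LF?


LF = min of all successor start times
Successors start at: [19, 30, 17]
LF = min(19, 30, 17)
= 17


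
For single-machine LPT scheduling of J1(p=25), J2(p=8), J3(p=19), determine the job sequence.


LPT: sort by longest processing time first
  J1: p=25
  J3: p=19
  J2: p=8
Order: J1 → J3 → J2


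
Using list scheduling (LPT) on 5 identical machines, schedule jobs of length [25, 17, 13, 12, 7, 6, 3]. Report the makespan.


Jobs (LPT sorted): [25, 17, 13, 12, 7, 6, 3]
Machines: 5
  J=25 → Machine 1 (load: 0+25=25)
  J=17 → Machine 2 (load: 0+17=17)
  J=13 → Machine 3 (load: 0+13=13)
  J=12 → Machine 4 (load: 0+12=12)
  J=7 → Machine 5 (load: 0+7=7)
  J=6 → Machine 5 (load: 7+6=13)
  J=3 → Machine 4 (load: 12+3=15)
Machine loads: [25, 17, 13, 15, 13]
Makespan = max = 25 time units


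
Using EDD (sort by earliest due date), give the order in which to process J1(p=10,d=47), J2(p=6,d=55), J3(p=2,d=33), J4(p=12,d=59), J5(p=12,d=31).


EDD: sort by earliest due date
  J5: d=31, p=12
  J3: d=33, p=2
  J1: d=47, p=10
  J2: d=55, p=6
  J4: d=59, p=12
Order: J5 → J3 → J1 → J2 → J4


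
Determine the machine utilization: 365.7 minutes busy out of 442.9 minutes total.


Utilization = busy / total × 100
= 365.7 / 442.9 × 100
= 82.6%


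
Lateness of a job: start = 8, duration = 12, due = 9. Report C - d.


Completion = 8 + 12 = 20
Lateness = C - d = 20 - 9
= 11


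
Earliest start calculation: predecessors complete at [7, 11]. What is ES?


ES = max of all predecessor completion times
Predecessors: [7, 11]
ES = max(7, 11)
= 11


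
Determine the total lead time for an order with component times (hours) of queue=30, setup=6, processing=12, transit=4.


Lead time = queue + setup + processing + transit
= 30 + 6 + 12 + 4
= 52 hours


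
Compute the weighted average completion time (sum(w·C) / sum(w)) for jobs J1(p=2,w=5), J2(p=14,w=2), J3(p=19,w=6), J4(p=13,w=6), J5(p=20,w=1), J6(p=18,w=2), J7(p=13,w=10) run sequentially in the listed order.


Completion times:
  J1: C=2, w×C=5×2=10
  J2: C=16, w×C=2×16=32
  J3: C=35, w×C=6×35=210
  J4: C=48, w×C=6×48=288
  J5: C=68, w×C=1×68=68
  J6: C=86, w×C=2×86=172
  J7: C=99, w×C=10×99=990
Sum w×C = 1770
Sum w = 32
Weighted avg = 1770/32
= 55.31


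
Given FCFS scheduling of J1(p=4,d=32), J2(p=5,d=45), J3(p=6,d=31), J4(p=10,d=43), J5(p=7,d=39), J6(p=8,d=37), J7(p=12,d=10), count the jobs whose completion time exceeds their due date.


Completion vs due date:
  J1: C=4, d=32 → on time
  J2: C=9, d=45 → on time
  J3: C=15, d=31 → on time
  J4: C=25, d=43 → on time
  J5: C=32, d=39 → on time
  J6: C=40, d=37 → TARDY
  J7: C=52, d=10 → TARDY
Tardy jobs: J6, J7
Count = 2


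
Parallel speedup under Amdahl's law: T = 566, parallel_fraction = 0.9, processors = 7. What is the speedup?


Amdahl's law: T_p = T × ((1-p) + p/N)
= 566 × ((1-0.9) + 0.9/7)
= 566 × (0.10 + 0.1286)
= 566 × 0.2286
= 129.37
Speedup = 566/129.37
= 4.38×


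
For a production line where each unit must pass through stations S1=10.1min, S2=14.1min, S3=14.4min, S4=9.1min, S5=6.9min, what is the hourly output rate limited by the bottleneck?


Bottleneck = longest station time
Station times: [10.1, 14.1, 14.4, 9.1, 6.9]
Max = 14.4 min
Rate = 60 / 14.4
= 4.17 units/hour (bottleneck: 14.4min)


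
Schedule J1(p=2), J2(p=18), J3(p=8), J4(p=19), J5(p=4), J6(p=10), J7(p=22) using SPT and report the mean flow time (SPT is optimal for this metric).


SPT order: J1 → J5 → J3 → J6 → J2 → J4 → J7
Completion times:
  J1: C=2
  J5: C=6
  J3: C=14
  J6: C=24
  J2: C=42
  J4: C=61
  J7: C=83
Sum = 232, n = 7
Mean flow = 232/7
= 33.14


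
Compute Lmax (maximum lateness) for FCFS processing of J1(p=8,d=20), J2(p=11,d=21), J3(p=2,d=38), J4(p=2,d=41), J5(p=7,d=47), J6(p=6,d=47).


Lateness per job (L = C - d):
  J1: C=8, d=20, L=-12
  J2: C=19, d=21, L=-2
  J3: C=21, d=38, L=-17
  J4: C=23, d=41, L=-18
  J5: C=30, d=47, L=-17
  J6: C=36, d=47, L=-11
Lmax = max(-12, -2, -17, -18, -17, -11)
= -2


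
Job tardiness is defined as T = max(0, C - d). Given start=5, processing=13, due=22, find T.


Completion = start + processing = 5 + 13 = 18
Tardiness = max(0, C - d) = max(0, 18 - 22)
= max(0, -4)
= 0


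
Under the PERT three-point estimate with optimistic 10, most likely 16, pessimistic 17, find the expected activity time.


te = (o + 4m + p) / 6
= (10 + 4×16 + 17) / 6
= (10 + 64 + 17) / 6
= 91 / 6
= 15.17


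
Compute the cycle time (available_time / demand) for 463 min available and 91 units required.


Cycle time = available time / demand
= 463 / 91
= 5.09 min/unit


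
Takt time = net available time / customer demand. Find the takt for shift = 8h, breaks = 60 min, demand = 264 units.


Available = 8×60 - 60 = 420 min
Takt time = 420 / 264
= 1.59 min/unit


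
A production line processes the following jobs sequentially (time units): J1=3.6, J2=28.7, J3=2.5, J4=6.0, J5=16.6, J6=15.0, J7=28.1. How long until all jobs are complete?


Sequential makespan: sum all processing times
= 3.6 + 28.7 + 2.5 + 6.0 + 16.6 + 15.0 + 28.1
= 100.5 time units


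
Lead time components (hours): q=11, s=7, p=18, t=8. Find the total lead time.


Lead time = queue + setup + processing + transit
= 11 + 7 + 18 + 8
= 44 hours


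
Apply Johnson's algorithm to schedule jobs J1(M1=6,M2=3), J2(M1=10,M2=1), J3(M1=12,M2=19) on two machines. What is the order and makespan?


Johnson's rule:
Group 1 (M1≤M2, sort by M1): ['J3']
Group 2 (M1>M2, sort desc M2): ['J1', 'J2']
Sequence: J3 → J1 → J2
Makespan calculation:
  J3: M1 done=12, M2 done=31
  J1: M1 done=18, M2 done=34
  J2: M1 done=28, M2 done=35
= Sequence: J3 → J1 → J2, Makespan: 35


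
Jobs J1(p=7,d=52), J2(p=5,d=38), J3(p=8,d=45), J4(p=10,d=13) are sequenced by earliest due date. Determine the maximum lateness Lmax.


EDD order: J4 → J2 → J3 → J1
Completion and lateness:
  J4: C=10, d=13, L=10-13=-3
  J2: C=15, d=38, L=15-38=-23
  J3: C=23, d=45, L=23-45=-22
  J1: C=30, d=52, L=30-52=-22
Lmax = max(-3, -23, -22, -22)
= -3


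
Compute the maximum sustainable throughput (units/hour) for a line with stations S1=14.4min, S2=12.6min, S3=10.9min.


Bottleneck = longest station time
Station times: [14.4, 12.6, 10.9]
Max = 14.4 min
Rate = 60 / 14.4
= 4.17 units/hour (bottleneck: 14.4min)


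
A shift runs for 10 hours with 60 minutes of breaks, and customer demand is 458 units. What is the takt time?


Available = 10×60 - 60 = 540 min
Takt time = 540 / 458
= 1.18 min/unit


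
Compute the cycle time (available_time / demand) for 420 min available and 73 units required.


Cycle time = available time / demand
= 420 / 73
= 5.75 min/unit


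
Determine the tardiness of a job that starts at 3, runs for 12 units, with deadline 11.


Completion = start + processing = 3 + 12 = 15
Tardiness = max(0, C - d) = max(0, 15 - 11)
= max(0, 4)
= 4


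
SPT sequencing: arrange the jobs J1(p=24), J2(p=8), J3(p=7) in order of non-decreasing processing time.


SPT: sort by shortest processing time
  J3: p=7
  J2: p=8
  J1: p=24
Order: J3 → J2 → J1


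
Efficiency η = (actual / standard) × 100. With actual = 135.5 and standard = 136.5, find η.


Efficiency = (actual / standard) × 100
= (135.5 / 136.5) × 100
= 99.3%


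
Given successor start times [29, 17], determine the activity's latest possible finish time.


LF = min of all successor start times
Successors start at: [29, 17]
LF = min(29, 17)
= 17


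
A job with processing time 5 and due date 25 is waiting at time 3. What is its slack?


Slack = due - current_time - processing
= 25 - 3 - 5
= 17


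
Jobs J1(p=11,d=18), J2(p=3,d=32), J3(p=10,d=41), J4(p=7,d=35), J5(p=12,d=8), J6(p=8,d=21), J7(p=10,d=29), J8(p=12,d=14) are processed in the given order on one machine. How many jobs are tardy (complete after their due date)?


Completion vs due date:
  J1: C=11, d=18 → on time
  J2: C=14, d=32 → on time
  J3: C=24, d=41 → on time
  J4: C=31, d=35 → on time
  J5: C=43, d=8 → TARDY
  J6: C=51, d=21 → TARDY
  J7: C=61, d=29 → TARDY
  J8: C=73, d=14 → TARDY
Tardy jobs: J5, J6, J7, J8
Count = 4


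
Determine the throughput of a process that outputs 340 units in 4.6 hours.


Throughput = units / time
= 340 / 4.6
= 73.9 units/hour


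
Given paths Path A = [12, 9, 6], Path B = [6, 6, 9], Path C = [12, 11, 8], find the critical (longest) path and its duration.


Path A: 12 + 9 + 6 = 27
Path B: 6 + 6 + 9 = 21
Path C: 12 + 11 + 8 = 31
Critical path = longest = max(27, 21, 31)
= 31 (Path C)


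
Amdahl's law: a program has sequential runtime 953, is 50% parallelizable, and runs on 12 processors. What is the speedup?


Amdahl's law: T_p = T × ((1-p) + p/N)
= 953 × ((1-0.5) + 0.5/12)
= 953 × (0.50 + 0.0417)
= 953 × 0.5417
= 516.21
Speedup = 953/516.21
= 1.85×


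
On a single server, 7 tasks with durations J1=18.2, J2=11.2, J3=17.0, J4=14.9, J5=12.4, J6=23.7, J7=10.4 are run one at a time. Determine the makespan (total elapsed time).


Sequential makespan: sum all processing times
= 18.2 + 11.2 + 17.0 + 14.9 + 12.4 + 23.7 + 10.4
= 107.8 time units


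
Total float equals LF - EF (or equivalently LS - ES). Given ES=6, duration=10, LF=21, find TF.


EF = ES + duration = 6 + 10 = 16
LS = LF - duration = 21 - 10 = 11
Total Float = LF - EF = 21 - 16
(or LS - ES = 11 - 6)
= 5


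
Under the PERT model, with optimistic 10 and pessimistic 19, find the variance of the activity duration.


σ² = ((p - o) / 6)² = (p - o)² / 36
= (19 - 10)² / 36
= 9² / 36
= 81 / 36
= 2.2500
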